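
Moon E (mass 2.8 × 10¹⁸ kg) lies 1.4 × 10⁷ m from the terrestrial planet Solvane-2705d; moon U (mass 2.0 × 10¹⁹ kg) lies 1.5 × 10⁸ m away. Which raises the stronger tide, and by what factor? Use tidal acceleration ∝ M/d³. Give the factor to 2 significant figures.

The tide-raising term goes as M/d³ (the gradient of a 1/d² field).
Moon E: (2.8 × 10¹⁸) / (1.4 × 10⁷)³ = 1.020 × 10⁻³
Moon U: (2.0 × 10¹⁹) / (1.5 × 10⁸)³ = 5.926 × 10⁻⁶
Ratio (larger/smaller) = 170

Moon E, by a factor of ≈ 170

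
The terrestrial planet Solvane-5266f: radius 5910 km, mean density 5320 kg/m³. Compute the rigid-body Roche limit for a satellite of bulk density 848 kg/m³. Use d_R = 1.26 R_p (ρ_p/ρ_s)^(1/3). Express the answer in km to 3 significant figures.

d_R = 1.26 × 5910 km × (5320/848)^(1/3)
    = 13700 km

13700 km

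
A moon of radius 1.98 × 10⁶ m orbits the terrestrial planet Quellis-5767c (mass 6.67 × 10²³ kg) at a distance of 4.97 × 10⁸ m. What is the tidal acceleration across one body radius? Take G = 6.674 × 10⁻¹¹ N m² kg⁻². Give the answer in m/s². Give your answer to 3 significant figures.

1.44 × 10⁻⁶ m/s²

a_tidal = 2GMr/d³
        = 2 × (6.674 × 10⁻¹¹) × (6.67 × 10²³) × (1.98 × 10⁶) / (4.97 × 10⁸)³
        = 1.44 × 10⁻⁶ m/s²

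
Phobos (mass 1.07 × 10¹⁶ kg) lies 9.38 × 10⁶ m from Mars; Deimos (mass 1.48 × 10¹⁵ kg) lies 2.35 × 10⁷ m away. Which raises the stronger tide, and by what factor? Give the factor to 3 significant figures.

Tidal acceleration ∝ M/d³, so compare M/d³ for each.
Phobos: (1.07 × 10¹⁶) / (9.38 × 10⁶)³ = 1.297 × 10⁻⁵
Deimos: (1.48 × 10¹⁵) / (2.35 × 10⁷)³ = 1.140 × 10⁻⁷
Ratio (larger/smaller) = 114

Phobos, by a factor of ≈ 114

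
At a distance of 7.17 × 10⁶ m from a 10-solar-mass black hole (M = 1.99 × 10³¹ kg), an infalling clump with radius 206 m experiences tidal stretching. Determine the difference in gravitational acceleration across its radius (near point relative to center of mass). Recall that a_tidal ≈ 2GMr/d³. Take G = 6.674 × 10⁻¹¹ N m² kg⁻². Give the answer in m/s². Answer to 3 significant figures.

a_tidal = 2GMr/d³
        = 2 × (6.674 × 10⁻¹¹) × (1.99 × 10³¹) × (206) / (7.17 × 10⁶)³
        = 1.48 × 10³ m/s²

1.48 × 10³ m/s²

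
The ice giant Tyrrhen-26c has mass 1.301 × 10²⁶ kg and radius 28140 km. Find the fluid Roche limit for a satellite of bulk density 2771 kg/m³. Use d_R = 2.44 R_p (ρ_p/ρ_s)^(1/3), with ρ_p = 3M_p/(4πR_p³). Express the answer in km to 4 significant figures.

54610 km

ρ_p = 3M_p/(4πR_p³) = 3 × (1.301 × 10²⁶) / (4π × (2.814 × 10⁷ m)³) = 1394 kg/m³
d_R = 2.44 × 28140 km × (1394/2771)^(1/3)
    = 54610 km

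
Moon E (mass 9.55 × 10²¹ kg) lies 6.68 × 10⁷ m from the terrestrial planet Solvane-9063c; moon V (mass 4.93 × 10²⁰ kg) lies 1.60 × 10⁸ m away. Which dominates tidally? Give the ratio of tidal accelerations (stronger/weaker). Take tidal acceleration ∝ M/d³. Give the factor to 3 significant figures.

Moon E, by a factor of ≈ 266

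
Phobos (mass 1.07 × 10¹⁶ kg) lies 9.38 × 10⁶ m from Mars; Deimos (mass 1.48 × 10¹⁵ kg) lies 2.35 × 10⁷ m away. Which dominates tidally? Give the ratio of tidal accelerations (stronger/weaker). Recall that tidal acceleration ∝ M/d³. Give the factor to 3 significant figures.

Phobos, by a factor of ≈ 114

Compare M/d³ for the two perturbers:
Phobos: (1.07 × 10¹⁶) / (9.38 × 10⁶)³ = 1.297 × 10⁻⁵
Deimos: (1.48 × 10¹⁵) / (2.35 × 10⁷)³ = 1.140 × 10⁻⁷
Ratio (larger/smaller) = 114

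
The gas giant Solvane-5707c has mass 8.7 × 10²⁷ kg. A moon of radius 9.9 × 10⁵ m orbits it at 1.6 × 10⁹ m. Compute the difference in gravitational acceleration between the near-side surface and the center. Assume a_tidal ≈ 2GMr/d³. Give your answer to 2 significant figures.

2.8 × 10⁻⁴ m/s²

a_tidal = 2GMr/d³
        = 2 × (6.674 × 10⁻¹¹) × (8.7 × 10²⁷) × (9.9 × 10⁵) / (1.6 × 10⁹)³
        = 2.8 × 10⁻⁴ m/s²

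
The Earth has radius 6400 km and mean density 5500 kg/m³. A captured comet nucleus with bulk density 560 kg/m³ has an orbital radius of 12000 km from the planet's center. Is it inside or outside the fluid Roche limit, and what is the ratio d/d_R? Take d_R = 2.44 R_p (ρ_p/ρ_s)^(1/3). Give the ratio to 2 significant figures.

inside; d/d_R ≈ 0.36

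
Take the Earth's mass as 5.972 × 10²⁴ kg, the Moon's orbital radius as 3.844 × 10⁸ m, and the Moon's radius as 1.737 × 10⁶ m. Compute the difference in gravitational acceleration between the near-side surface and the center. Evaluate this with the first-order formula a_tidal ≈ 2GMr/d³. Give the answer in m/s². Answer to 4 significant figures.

2.438 × 10⁻⁵ m/s²

Δa = 2GMr/d³
   = 2 × (6.674 × 10⁻¹¹) × (5.972 × 10²⁴) × (1.737 × 10⁶) / (3.844 × 10⁸)³
   = 2.438 × 10⁻⁵ m/s²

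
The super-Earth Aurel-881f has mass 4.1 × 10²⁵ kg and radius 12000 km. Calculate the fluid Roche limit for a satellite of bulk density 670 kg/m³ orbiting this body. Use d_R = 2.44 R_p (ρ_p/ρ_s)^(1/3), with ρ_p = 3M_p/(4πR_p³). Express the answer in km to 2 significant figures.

60000 km

ρ_p = 3M_p/(4πR_p³) = 3 × (4.1 × 10²⁵) / (4π × (1.2 × 10⁷ m)³) = 5700 kg/m³
d_R = 2.44 × 12000 km × (5700/670)^(1/3)
    = 60000 km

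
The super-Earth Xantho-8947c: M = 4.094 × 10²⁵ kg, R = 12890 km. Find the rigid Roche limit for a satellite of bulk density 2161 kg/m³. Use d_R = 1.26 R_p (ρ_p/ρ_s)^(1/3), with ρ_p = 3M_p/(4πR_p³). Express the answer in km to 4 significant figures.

20840 km

ρ_p = 3M_p/(4πR_p³) = 3 × (4.094 × 10²⁵) / (4π × (1.289 × 10⁷ m)³) = 4564 kg/m³
d_R = 1.26 × 12890 km × (4564/2161)^(1/3)
    = 20840 km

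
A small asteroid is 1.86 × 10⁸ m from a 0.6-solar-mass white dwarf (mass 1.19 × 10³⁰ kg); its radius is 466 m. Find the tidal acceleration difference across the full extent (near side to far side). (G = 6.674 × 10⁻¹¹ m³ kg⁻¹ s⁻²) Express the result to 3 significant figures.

2.30 × 10⁻² m/s²

Near-to-far spans 2r, so the tidal difference is twice the near-to-center value: 4GMr/d³.
Δg = 4GMr/d³
   = 4 × (6.674 × 10⁻¹¹) × (1.19 × 10³⁰) × (466) / (1.86 × 10⁸)³
   = 2.30 × 10⁻² m/s²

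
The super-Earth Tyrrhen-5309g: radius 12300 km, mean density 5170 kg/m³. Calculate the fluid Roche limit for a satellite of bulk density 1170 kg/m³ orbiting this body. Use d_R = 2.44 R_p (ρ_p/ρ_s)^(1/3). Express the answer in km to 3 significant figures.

49200 km

d_R = 2.44 × 12300 km × (5170/1170)^(1/3)
    = 49200 km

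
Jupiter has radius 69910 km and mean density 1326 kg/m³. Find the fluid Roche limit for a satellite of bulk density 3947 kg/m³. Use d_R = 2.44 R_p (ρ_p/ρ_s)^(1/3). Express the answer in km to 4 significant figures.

1.186 × 10⁵ km

d_R = 2.44 × 69910 km × (1326/3947)^(1/3)
    = 1.186 × 10⁵ km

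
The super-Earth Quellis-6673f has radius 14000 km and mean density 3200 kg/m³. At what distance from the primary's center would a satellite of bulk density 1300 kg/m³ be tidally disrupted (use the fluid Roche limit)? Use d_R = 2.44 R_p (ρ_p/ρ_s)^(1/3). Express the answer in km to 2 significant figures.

46000 km

d_R = 2.44 × 14000 km × (3200/1300)^(1/3)
    = 46000 km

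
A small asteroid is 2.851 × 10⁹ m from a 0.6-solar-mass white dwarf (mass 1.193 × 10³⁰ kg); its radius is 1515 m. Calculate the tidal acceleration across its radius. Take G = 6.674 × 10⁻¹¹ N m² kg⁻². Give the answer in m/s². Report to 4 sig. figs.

1.041 × 10⁻⁵ m/s²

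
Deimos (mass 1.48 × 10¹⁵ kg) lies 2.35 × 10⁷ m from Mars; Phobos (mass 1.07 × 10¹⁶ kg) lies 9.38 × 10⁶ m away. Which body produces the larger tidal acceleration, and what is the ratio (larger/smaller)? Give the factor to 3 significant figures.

Tidal acceleration ∝ M/d³, so compare M/d³ for each.
Deimos: (1.48 × 10¹⁵) / (2.35 × 10⁷)³ = 1.140 × 10⁻⁷
Phobos: (1.07 × 10¹⁶) / (9.38 × 10⁶)³ = 1.297 × 10⁻⁵
Ratio (larger/smaller) = 114

Phobos, by a factor of ≈ 114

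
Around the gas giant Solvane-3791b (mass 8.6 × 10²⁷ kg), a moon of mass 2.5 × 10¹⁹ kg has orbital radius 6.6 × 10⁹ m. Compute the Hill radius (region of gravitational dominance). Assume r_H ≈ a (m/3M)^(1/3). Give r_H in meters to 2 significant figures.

6.5 × 10⁶ m

r_H ≈ a (m/3M)^(1/3)
    = (6.6 × 10⁹) × (2.5 × 10¹⁹ / (3 × 8.6 × 10²⁷))^(1/3)
    = 6.5 × 10⁶ m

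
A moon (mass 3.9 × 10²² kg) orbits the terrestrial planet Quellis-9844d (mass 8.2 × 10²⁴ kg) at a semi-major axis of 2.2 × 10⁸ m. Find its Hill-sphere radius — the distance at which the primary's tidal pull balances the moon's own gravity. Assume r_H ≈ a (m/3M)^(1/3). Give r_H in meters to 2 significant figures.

2.6 × 10⁷ m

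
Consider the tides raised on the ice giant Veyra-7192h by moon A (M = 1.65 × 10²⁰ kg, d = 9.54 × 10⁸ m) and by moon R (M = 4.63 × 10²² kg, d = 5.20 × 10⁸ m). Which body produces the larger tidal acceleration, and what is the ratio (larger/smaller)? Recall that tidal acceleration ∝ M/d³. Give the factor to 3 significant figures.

Moon R, by a factor of ≈ 1730

Compare M/d³ for the two perturbers:
Moon A: (1.65 × 10²⁰) / (9.54 × 10⁸)³ = 1.900 × 10⁻⁷
Moon R: (4.63 × 10²²) / (5.20 × 10⁸)³ = 3.293 × 10⁻⁴
Ratio (larger/smaller) = 1730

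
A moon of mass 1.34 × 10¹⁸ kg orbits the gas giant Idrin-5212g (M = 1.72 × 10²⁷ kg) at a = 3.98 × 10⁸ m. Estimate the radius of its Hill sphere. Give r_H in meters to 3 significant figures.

2.54 × 10⁵ m

r_H ≈ a (m/3M)^(1/3)
    = (3.98 × 10⁸) × (1.34 × 10¹⁸ / (3 × 1.72 × 10²⁷))^(1/3)
    = 2.54 × 10⁵ m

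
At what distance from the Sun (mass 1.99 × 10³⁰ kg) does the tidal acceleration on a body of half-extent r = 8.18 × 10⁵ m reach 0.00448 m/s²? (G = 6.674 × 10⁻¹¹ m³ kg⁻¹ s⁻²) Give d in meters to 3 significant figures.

3.65 × 10⁹ m

2GMr/d³ = a_tidal  ⇒  d = (2GMr / a_tidal)^(1/3)
d = (2 × 6.674×10⁻¹¹ × (1.99 × 10³⁰) × (8.18 × 10⁵) / (0.00448))^(1/3)
  = 3.65 × 10⁹ m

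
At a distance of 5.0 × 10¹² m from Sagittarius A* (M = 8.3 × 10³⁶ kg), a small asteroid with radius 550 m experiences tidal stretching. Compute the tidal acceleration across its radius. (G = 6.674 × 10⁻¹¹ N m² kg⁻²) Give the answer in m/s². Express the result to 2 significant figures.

Since r ≪ d, expand the inverse-square field across one radius to get the leading 2GMr/d³ term.
Δg = 2GMr/d³
   = 2 × (6.674 × 10⁻¹¹) × (8.3 × 10³⁶) × (550) / (5.0 × 10¹²)³
   = 4.9 × 10⁻⁹ m/s²

4.9 × 10⁻⁹ m/s²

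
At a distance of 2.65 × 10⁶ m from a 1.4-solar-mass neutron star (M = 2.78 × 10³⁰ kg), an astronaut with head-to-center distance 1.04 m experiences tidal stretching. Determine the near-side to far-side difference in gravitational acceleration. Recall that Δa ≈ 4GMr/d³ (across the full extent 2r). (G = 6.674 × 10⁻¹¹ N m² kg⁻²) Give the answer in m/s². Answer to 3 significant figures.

Δg = 4GMr/d³
   = 4 × (6.674 × 10⁻¹¹) × (2.78 × 10³⁰) × (1.04) / (2.65 × 10⁶)³
   = 4.15 × 10¹ m/s²

4.15 × 10¹ m/s²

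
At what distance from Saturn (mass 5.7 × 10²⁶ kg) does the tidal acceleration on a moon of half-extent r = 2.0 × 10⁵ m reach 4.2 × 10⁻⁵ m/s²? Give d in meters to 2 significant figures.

2GMr/d³ = a_tidal  ⇒  d = (2GMr / a_tidal)^(1/3)
d = (2 × 6.674×10⁻¹¹ × (5.7 × 10²⁶) × (2.0 × 10⁵) / (4.2 × 10⁻⁵))^(1/3)
  = 7.1 × 10⁸ m

7.1 × 10⁸ m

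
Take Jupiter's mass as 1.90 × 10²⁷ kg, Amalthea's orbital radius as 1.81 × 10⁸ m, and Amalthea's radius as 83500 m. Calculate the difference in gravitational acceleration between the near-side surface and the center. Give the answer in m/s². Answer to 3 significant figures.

Δg = 2GMr/d³
   = 2 × (6.674 × 10⁻¹¹) × (1.90 × 10²⁷) × (83500) / (1.81 × 10⁸)³
   = 3.57 × 10⁻³ m/s²

3.57 × 10⁻³ m/s²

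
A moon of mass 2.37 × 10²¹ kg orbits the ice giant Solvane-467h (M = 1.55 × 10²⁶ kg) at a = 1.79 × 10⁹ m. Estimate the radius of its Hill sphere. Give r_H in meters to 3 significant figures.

3.08 × 10⁷ m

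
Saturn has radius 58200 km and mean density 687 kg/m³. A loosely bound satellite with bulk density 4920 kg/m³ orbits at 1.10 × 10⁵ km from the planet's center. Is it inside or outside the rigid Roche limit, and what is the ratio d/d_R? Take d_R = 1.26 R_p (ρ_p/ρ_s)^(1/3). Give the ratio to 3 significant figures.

outside; d/d_R ≈ 2.89

d_R = 1.26 × (58200 km) × (687/4920)^(1/3) = 38040 km
d/d_R = (1.10 × 10⁵) / (38040) = 2.89
Since d/d_R > 1, the body is outside the Roche limit.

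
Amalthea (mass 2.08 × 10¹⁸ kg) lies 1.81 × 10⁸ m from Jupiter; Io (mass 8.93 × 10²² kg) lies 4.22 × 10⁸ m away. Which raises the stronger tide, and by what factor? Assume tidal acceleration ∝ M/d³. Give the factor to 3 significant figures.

The tide-raising term goes as M/d³ (the gradient of a 1/d² field).
Amalthea: (2.08 × 10¹⁸) / (1.81 × 10⁸)³ = 3.508 × 10⁻⁷
Io: (8.93 × 10²²) / (4.22 × 10⁸)³ = 1.188 × 10⁻³
Ratio (larger/smaller) = 3390

Io, by a factor of ≈ 3390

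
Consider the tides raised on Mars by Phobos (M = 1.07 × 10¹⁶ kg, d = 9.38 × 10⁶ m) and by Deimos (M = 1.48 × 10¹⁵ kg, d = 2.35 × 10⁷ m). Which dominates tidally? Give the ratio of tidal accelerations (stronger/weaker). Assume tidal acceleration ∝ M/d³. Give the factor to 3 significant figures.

Compare M/d³ for the two perturbers:
Phobos: (1.07 × 10¹⁶) / (9.38 × 10⁶)³ = 1.297 × 10⁻⁵
Deimos: (1.48 × 10¹⁵) / (2.35 × 10⁷)³ = 1.140 × 10⁻⁷
Ratio (larger/smaller) = 114

Phobos, by a factor of ≈ 114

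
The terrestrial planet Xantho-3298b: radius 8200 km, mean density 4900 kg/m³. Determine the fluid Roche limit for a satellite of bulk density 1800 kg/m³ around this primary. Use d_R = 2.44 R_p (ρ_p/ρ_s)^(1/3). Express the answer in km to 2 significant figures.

28000 km

d_R = 2.44 × 8200 km × (4900/1800)^(1/3)
    = 28000 km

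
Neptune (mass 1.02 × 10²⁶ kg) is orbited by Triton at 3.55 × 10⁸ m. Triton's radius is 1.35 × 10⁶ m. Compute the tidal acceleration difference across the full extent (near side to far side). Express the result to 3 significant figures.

8.22 × 10⁻⁴ m/s²

Near-to-far spans 2r, so the tidal difference is twice the near-to-center value: 4GMr/d³.
Δg = 4GMr/d³
   = 4 × (6.674 × 10⁻¹¹) × (1.02 × 10²⁶) × (1.35 × 10⁶) / (3.55 × 10⁸)³
   = 8.22 × 10⁻⁴ m/s²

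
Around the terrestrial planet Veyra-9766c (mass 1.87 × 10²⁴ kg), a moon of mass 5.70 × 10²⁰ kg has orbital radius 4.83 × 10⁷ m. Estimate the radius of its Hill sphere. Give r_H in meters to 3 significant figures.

r_H ≈ a (m/3M)^(1/3)
    = (4.83 × 10⁷) × (5.70 × 10²⁰ / (3 × 1.87 × 10²⁴))^(1/3)
    = 2.25 × 10⁶ m

2.25 × 10⁶ m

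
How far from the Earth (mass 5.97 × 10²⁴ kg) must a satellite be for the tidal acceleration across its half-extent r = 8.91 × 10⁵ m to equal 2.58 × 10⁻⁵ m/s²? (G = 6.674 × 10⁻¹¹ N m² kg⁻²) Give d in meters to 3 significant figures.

3.02 × 10⁸ m

2GMr/d³ = a_tidal  ⇒  d = (2GMr / a_tidal)^(1/3)
d = (2 × 6.674×10⁻¹¹ × (5.97 × 10²⁴) × (8.91 × 10⁵) / (2.58 × 10⁻⁵))^(1/3)
  = 3.02 × 10⁸ m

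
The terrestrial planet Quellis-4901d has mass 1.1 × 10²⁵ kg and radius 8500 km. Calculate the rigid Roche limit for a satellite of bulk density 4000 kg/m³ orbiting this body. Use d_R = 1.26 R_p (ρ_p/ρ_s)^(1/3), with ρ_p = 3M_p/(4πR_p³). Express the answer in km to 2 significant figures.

11000 km

ρ_p = 3M_p/(4πR_p³) = 3 × (1.1 × 10²⁵) / (4π × (8.5 × 10⁶ m)³) = 4300 kg/m³
d_R = 1.26 × 8500 km × (4300/4000)^(1/3)
    = 11000 km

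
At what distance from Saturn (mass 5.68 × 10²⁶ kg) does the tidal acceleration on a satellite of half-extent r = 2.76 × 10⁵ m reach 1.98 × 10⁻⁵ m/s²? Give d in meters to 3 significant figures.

2GMr/d³ = a_tidal  ⇒  d = (2GMr / a_tidal)^(1/3)
d = (2 × 6.674×10⁻¹¹ × (5.68 × 10²⁶) × (2.76 × 10⁵) / (1.98 × 10⁻⁵))^(1/3)
  = 1.02 × 10⁹ m

1.02 × 10⁹ m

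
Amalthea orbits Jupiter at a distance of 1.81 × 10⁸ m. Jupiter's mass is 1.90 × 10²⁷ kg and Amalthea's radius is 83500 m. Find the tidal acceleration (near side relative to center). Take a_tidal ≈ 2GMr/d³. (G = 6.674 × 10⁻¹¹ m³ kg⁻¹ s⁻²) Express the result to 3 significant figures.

3.57 × 10⁻³ m/s²

Δa = 2GMr/d³
   = 2 × (6.674 × 10⁻¹¹) × (1.90 × 10²⁷) × (83500) / (1.81 × 10⁸)³
   = 3.57 × 10⁻³ m/s²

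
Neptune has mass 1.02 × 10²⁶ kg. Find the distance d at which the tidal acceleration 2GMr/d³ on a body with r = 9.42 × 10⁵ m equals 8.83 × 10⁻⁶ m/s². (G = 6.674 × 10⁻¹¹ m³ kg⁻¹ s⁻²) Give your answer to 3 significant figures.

1.13 × 10⁹ m

2GMr/d³ = a_tidal  ⇒  d = (2GMr / a_tidal)^(1/3)
d = (2 × 6.674×10⁻¹¹ × (1.02 × 10²⁶) × (9.42 × 10⁵) / (8.83 × 10⁻⁶))^(1/3)
  = 1.13 × 10⁹ m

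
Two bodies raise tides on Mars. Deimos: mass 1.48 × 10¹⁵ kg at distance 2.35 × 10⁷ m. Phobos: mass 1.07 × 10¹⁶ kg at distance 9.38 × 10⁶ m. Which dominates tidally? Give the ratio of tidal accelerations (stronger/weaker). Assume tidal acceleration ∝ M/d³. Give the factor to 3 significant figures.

Phobos, by a factor of ≈ 114

The tide-raising term goes as M/d³ (the gradient of a 1/d² field).
Deimos: (1.48 × 10¹⁵) / (2.35 × 10⁷)³ = 1.140 × 10⁻⁷
Phobos: (1.07 × 10¹⁶) / (9.38 × 10⁶)³ = 1.297 × 10⁻⁵
Ratio (larger/smaller) = 114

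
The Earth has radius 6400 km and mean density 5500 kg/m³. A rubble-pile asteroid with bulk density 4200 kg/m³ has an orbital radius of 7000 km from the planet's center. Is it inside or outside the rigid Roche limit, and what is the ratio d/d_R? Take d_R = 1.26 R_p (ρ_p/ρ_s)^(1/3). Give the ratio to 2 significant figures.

d_R = 1.26 × (6400 km) × (5500/4200)^(1/3) = 8822 km
d/d_R = (7000) / (8822) = 0.79
Since d/d_R < 1, the body is inside the Roche limit.

inside; d/d_R ≈ 0.79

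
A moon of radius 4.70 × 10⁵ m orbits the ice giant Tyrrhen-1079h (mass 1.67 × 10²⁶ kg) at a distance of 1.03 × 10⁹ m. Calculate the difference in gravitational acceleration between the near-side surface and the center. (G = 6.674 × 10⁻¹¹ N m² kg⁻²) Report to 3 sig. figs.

9.59 × 10⁻⁶ m/s²

a_tidal = 2GMr/d³
        = 2 × (6.674 × 10⁻¹¹) × (1.67 × 10²⁶) × (4.70 × 10⁵) / (1.03 × 10⁹)³
        = 9.59 × 10⁻⁶ m/s²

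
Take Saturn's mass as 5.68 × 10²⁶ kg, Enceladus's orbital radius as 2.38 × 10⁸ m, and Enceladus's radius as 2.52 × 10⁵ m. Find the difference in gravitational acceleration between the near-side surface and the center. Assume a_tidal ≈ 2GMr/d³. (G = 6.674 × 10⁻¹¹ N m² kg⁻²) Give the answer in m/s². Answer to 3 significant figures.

1.42 × 10⁻³ m/s²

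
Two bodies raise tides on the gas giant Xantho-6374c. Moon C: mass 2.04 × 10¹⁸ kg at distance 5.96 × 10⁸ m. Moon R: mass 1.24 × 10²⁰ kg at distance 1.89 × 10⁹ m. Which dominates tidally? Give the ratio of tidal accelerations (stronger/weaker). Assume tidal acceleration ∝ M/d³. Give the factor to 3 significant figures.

Tidal acceleration ∝ M/d³, so compare M/d³ for each.
Moon C: (2.04 × 10¹⁸) / (5.96 × 10⁸)³ = 9.636 × 10⁻⁹
Moon R: (1.24 × 10²⁰) / (1.89 × 10⁹)³ = 1.837 × 10⁻⁸
Ratio (larger/smaller) = 1.91

Moon R, by a factor of ≈ 1.91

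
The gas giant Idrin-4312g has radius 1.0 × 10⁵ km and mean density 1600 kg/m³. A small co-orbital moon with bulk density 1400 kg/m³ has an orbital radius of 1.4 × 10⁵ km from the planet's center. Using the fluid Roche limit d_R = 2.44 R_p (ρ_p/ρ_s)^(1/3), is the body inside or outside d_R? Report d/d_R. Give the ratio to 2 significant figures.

inside; d/d_R ≈ 0.55

d_R = 2.44 × (1.0 × 10⁵ km) × (1600/1400)^(1/3) = 2.551 × 10⁵ km
d/d_R = (1.4 × 10⁵) / (2.551 × 10⁵) = 0.55
Since d/d_R < 1, the body is inside the Roche limit.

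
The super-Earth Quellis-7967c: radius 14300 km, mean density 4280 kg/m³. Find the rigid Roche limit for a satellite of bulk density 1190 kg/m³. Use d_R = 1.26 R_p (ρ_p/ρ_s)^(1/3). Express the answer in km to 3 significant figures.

d_R = 1.26 × 14300 km × (4280/1190)^(1/3)
    = 27600 km

27600 km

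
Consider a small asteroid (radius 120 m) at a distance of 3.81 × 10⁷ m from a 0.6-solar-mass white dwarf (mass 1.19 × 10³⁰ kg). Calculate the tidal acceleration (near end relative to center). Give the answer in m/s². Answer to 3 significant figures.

3.45 × 10⁻¹ m/s²

Since r ≪ d, expand the inverse-square field across one radius to get the leading 2GMr/d³ term.
a_tidal = 2GMr/d³
        = 2 × (6.674 × 10⁻¹¹) × (1.19 × 10³⁰) × (120) / (3.81 × 10⁷)³
        = 3.45 × 10⁻¹ m/s²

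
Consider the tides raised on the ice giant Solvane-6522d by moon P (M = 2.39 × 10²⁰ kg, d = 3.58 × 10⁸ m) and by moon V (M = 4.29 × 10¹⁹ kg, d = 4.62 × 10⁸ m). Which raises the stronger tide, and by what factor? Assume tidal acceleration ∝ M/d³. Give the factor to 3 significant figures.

Moon P, by a factor of ≈ 12.0

Tidal stretch scales as M/d³; compute that for each body.
Moon P: (2.39 × 10²⁰) / (3.58 × 10⁸)³ = 5.209 × 10⁻⁶
Moon V: (4.29 × 10¹⁹) / (4.62 × 10⁸)³ = 4.350 × 10⁻⁷
Ratio (larger/smaller) = 12.0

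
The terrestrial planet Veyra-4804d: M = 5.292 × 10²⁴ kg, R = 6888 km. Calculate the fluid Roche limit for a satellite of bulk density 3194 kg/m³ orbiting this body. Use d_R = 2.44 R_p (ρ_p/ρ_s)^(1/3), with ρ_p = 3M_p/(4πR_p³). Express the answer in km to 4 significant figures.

ρ_p = 3M_p/(4πR_p³) = 3 × (5.292 × 10²⁴) / (4π × (6.888 × 10⁶ m)³) = 3866 kg/m³
d_R = 2.44 × 6888 km × (3866/3194)^(1/3)
    = 17910 km

17910 km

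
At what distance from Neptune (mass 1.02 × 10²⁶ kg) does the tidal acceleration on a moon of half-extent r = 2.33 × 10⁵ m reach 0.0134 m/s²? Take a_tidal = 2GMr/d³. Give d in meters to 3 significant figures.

2GMr/d³ = a_tidal  ⇒  d = (2GMr / a_tidal)^(1/3)
d = (2 × 6.674×10⁻¹¹ × (1.02 × 10²⁶) × (2.33 × 10⁵) / (0.0134))^(1/3)
  = 6.19 × 10⁷ m

6.19 × 10⁷ m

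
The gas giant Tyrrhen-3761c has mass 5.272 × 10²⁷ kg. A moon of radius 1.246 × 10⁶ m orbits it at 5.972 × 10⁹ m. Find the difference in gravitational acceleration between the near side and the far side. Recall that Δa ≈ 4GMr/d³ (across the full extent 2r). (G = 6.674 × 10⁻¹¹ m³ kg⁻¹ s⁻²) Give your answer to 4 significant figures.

8.233 × 10⁻⁶ m/s²

Near-to-far spans 2r, so the tidal difference is twice the near-to-center value: 4GMr/d³.
Δg = 4GMr/d³
   = 4 × (6.674 × 10⁻¹¹) × (5.272 × 10²⁷) × (1.246 × 10⁶) / (5.972 × 10⁹)³
   = 8.233 × 10⁻⁶ m/s²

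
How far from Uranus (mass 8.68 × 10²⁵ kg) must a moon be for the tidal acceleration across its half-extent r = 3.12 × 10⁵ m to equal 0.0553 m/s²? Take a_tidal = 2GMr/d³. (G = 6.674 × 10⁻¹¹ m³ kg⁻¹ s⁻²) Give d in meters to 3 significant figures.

2GMr/d³ = a_tidal  ⇒  d = (2GMr / a_tidal)^(1/3)
d = (2 × 6.674×10⁻¹¹ × (8.68 × 10²⁵) × (3.12 × 10⁵) / (0.0553))^(1/3)
  = 4.03 × 10⁷ m

4.03 × 10⁷ m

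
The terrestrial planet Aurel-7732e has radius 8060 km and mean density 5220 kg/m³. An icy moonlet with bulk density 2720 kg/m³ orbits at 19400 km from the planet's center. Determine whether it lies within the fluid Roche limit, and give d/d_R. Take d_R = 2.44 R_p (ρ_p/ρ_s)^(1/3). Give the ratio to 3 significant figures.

d_R = 2.44 × (8060 km) × (5220/2720)^(1/3) = 24440 km
d/d_R = (19400) / (24440) = 0.794
Since d/d_R < 1, the body is inside the Roche limit.

inside; d/d_R ≈ 0.794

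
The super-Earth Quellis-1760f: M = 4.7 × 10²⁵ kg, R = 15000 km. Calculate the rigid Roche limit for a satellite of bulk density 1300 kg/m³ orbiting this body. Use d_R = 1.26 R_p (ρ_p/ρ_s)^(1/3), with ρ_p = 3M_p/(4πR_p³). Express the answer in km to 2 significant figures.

26000 km

ρ_p = 3M_p/(4πR_p³) = 3 × (4.7 × 10²⁵) / (4π × (1.5 × 10⁷ m)³) = 3300 kg/m³
d_R = 1.26 × 15000 km × (3300/1300)^(1/3)
    = 26000 km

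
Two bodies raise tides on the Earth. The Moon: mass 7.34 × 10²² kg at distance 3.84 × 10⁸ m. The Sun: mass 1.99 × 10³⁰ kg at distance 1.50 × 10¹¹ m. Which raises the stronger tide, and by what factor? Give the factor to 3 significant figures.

The Moon, by a factor of ≈ 2.20

Compare M/d³ for the two perturbers:
The Moon: (7.34 × 10²²) / (3.84 × 10⁸)³ = 1.296 × 10⁻³
The Sun: (1.99 × 10³⁰) / (1.50 × 10¹¹)³ = 5.896 × 10⁻⁴
Ratio (larger/smaller) = 2.20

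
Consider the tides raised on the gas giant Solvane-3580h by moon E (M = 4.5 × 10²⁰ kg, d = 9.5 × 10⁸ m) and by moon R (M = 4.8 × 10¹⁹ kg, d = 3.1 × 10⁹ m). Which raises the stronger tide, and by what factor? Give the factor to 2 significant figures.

Moon E, by a factor of ≈ 330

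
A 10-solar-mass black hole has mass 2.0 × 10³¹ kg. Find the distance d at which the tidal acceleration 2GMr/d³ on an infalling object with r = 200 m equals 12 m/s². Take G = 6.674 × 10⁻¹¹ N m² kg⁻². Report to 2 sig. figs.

2GMr/d³ = a_tidal  ⇒  d = (2GMr / a_tidal)^(1/3)
d = (2 × 6.674×10⁻¹¹ × (2.0 × 10³¹) × (200) / (12))^(1/3)
  = 3.5 × 10⁷ m

3.5 × 10⁷ m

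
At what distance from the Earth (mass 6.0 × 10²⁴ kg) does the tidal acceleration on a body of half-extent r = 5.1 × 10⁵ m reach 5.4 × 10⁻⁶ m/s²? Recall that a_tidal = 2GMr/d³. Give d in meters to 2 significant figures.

4.2 × 10⁸ m

2GMr/d³ = a_tidal  ⇒  d = (2GMr / a_tidal)^(1/3)
d = (2 × 6.674×10⁻¹¹ × (6.0 × 10²⁴) × (5.1 × 10⁵) / (5.4 × 10⁻⁶))^(1/3)
  = 4.2 × 10⁸ m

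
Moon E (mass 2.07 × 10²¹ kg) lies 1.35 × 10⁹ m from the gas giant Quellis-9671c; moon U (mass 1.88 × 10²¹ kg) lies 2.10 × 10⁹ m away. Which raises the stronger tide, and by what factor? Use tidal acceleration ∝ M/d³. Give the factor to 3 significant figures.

Moon E, by a factor of ≈ 4.14

Compare M/d³ for the two perturbers:
Moon E: (2.07 × 10²¹) / (1.35 × 10⁹)³ = 8.413 × 10⁻⁷
Moon U: (1.88 × 10²¹) / (2.10 × 10⁹)³ = 2.030 × 10⁻⁷
Ratio (larger/smaller) = 4.14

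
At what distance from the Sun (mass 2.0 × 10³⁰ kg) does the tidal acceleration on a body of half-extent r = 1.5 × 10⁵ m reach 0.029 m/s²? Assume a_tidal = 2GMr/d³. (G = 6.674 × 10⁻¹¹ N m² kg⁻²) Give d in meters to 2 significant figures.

1.1 × 10⁹ m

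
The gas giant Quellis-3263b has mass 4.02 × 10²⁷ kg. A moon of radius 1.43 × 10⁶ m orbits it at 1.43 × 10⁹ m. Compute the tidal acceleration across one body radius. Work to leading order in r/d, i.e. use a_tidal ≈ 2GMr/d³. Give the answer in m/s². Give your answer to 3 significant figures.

Since r ≪ d, expand the inverse-square field across one radius to get the leading 2GMr/d³ term.
Δg = 2GMr/d³
   = 2 × (6.674 × 10⁻¹¹) × (4.02 × 10²⁷) × (1.43 × 10⁶) / (1.43 × 10⁹)³
   = 2.62 × 10⁻⁴ m/s²

2.62 × 10⁻⁴ m/s²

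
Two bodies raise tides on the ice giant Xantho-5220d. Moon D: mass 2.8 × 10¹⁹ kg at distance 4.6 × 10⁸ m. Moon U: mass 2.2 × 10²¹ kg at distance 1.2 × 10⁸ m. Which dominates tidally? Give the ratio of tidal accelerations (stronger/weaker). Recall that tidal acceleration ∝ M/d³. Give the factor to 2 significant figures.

The tide-raising term goes as M/d³ (the gradient of a 1/d² field).
Moon D: (2.8 × 10¹⁹) / (4.6 × 10⁸)³ = 2.877 × 10⁻⁷
Moon U: (2.2 × 10²¹) / (1.2 × 10⁸)³ = 1.273 × 10⁻³
Ratio (larger/smaller) = 4400

Moon U, by a factor of ≈ 4400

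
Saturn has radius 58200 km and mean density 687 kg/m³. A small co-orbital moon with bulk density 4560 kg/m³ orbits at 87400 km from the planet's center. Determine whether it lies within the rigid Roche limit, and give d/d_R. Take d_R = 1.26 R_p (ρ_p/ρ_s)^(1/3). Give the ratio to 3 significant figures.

outside; d/d_R ≈ 2.24

d_R = 1.26 × (58200 km) × (687/4560)^(1/3) = 39020 km
d/d_R = (87400) / (39020) = 2.24
Since d/d_R > 1, the body is outside the Roche limit.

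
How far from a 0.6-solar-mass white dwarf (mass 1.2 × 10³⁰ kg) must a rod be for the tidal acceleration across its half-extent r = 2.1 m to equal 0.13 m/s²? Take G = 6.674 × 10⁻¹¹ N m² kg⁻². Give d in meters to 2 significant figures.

1.4 × 10⁷ m

2GMr/d³ = a_tidal  ⇒  d = (2GMr / a_tidal)^(1/3)
d = (2 × 6.674×10⁻¹¹ × (1.2 × 10³⁰) × (2.1) / (0.13))^(1/3)
  = 1.4 × 10⁷ m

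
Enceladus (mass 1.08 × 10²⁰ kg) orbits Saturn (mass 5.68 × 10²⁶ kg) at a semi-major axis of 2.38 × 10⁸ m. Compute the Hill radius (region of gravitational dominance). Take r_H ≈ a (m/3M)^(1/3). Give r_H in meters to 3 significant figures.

9.49 × 10⁵ m

r_H ≈ a (m/3M)^(1/3)
    = (2.38 × 10⁸) × (1.08 × 10²⁰ / (3 × 5.68 × 10²⁶))^(1/3)
    = 9.49 × 10⁵ m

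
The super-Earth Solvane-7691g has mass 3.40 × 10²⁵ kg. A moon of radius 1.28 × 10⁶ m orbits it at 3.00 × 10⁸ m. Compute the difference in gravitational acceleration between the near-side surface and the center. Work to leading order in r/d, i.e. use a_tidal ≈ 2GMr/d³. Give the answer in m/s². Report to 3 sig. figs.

a_tidal = 2GMr/d³
        = 2 × (6.674 × 10⁻¹¹) × (3.40 × 10²⁵) × (1.28 × 10⁶) / (3.00 × 10⁸)³
        = 2.15 × 10⁻⁴ m/s²

2.15 × 10⁻⁴ m/s²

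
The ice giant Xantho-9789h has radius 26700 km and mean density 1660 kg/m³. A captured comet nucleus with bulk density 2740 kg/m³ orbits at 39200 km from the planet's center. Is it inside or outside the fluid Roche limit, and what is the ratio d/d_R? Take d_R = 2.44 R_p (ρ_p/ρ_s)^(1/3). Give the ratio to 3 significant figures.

d_R = 2.44 × (26700 km) × (1660/2740)^(1/3) = 55130 km
d/d_R = (39200) / (55130) = 0.711
Since d/d_R < 1, the body is inside the Roche limit.

inside; d/d_R ≈ 0.711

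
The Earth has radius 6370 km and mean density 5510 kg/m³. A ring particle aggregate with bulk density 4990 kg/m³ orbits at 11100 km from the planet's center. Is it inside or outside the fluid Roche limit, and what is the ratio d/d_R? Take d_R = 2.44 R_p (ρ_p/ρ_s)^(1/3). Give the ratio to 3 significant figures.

d_R = 2.44 × (6370 km) × (5510/4990)^(1/3) = 16060 km
d/d_R = (11100) / (16060) = 0.691
Since d/d_R < 1, the body is inside the Roche limit.

inside; d/d_R ≈ 0.691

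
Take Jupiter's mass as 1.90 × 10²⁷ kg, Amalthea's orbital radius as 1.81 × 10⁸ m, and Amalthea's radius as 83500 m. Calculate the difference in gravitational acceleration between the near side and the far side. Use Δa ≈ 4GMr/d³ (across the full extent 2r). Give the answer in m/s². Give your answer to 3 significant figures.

7.14 × 10⁻³ m/s²

Δg = 4GMr/d³
   = 4 × (6.674 × 10⁻¹¹) × (1.90 × 10²⁷) × (83500) / (1.81 × 10⁸)³
   = 7.14 × 10⁻³ m/s²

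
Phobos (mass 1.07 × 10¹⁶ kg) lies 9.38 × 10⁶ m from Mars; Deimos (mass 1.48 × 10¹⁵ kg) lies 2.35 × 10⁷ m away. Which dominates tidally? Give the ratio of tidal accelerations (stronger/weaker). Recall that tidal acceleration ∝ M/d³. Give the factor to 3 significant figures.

Phobos, by a factor of ≈ 114

Tidal stretch scales as M/d³; compute that for each body.
Phobos: (1.07 × 10¹⁶) / (9.38 × 10⁶)³ = 1.297 × 10⁻⁵
Deimos: (1.48 × 10¹⁵) / (2.35 × 10⁷)³ = 1.140 × 10⁻⁷
Ratio (larger/smaller) = 114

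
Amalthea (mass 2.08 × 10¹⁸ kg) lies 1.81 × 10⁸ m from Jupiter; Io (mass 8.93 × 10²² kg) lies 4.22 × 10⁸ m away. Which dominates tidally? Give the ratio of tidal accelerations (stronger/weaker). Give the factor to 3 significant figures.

Io, by a factor of ≈ 3390

Tidal stretch scales as M/d³; compute that for each body.
Amalthea: (2.08 × 10¹⁸) / (1.81 × 10⁸)³ = 3.508 × 10⁻⁷
Io: (8.93 × 10²²) / (4.22 × 10⁸)³ = 1.188 × 10⁻³
Ratio (larger/smaller) = 3390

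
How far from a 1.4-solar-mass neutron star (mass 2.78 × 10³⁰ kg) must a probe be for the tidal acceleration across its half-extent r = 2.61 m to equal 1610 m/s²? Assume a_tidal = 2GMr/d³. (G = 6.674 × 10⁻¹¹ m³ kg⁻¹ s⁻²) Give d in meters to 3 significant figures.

2GMr/d³ = a_tidal  ⇒  d = (2GMr / a_tidal)^(1/3)
d = (2 × 6.674×10⁻¹¹ × (2.78 × 10³⁰) × (2.61) / (1610))^(1/3)
  = 8.44 × 10⁵ m

8.44 × 10⁵ m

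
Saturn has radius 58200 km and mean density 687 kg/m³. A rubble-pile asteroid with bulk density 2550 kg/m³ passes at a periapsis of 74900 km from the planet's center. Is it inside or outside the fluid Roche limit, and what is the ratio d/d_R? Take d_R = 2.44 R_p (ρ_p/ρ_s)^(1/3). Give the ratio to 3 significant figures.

d_R = 2.44 × (58200 km) × (687/2550)^(1/3) = 91720 km
d/d_R = (74900) / (91720) = 0.817
Since d/d_R < 1, the body is inside the Roche limit.

inside; d/d_R ≈ 0.817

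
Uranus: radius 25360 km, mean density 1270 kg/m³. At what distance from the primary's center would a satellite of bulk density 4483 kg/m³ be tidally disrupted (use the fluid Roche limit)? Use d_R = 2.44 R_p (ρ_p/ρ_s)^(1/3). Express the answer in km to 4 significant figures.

40640 km

d_R = 2.44 × 25360 km × (1270/4483)^(1/3)
    = 40640 km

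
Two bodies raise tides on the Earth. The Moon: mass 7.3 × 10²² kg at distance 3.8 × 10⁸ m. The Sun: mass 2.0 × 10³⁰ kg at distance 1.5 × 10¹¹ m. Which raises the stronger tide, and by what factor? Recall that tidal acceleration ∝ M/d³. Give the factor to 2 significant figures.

Tidal acceleration ∝ M/d³, so compare M/d³ for each.
The Moon: (7.3 × 10²²) / (3.8 × 10⁸)³ = 1.330 × 10⁻³
The Sun: (2.0 × 10³⁰) / (1.5 × 10¹¹)³ = 5.926 × 10⁻⁴
Ratio (larger/smaller) = 2.2

The Moon, by a factor of ≈ 2.2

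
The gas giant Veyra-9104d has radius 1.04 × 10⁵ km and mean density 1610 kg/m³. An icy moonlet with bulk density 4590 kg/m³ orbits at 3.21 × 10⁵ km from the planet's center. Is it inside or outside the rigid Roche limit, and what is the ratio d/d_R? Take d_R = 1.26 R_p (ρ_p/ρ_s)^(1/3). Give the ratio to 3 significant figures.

d_R = 1.26 × (1.04 × 10⁵ km) × (1610/4590)^(1/3) = 92410 km
d/d_R = (3.21 × 10⁵) / (92410) = 3.47
Since d/d_R > 1, the body is outside the Roche limit.

outside; d/d_R ≈ 3.47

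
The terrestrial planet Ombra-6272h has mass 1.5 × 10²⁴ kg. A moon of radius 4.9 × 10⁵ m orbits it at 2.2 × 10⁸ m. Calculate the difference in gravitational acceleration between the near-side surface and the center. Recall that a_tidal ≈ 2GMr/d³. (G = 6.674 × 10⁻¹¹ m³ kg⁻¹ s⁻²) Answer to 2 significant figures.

9.2 × 10⁻⁶ m/s²

a_tidal = 2GMr/d³
        = 2 × (6.674 × 10⁻¹¹) × (1.5 × 10²⁴) × (4.9 × 10⁵) / (2.2 × 10⁸)³
        = 9.2 × 10⁻⁶ m/s²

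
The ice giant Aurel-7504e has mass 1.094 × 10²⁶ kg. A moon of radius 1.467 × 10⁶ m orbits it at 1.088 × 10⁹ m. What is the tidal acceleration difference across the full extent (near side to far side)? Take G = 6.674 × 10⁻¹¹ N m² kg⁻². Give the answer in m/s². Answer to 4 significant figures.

Δa = 4GMr/d³
   = 4 × (6.674 × 10⁻¹¹) × (1.094 × 10²⁶) × (1.467 × 10⁶) / (1.088 × 10⁹)³
   = 3.327 × 10⁻⁵ m/s²

3.327 × 10⁻⁵ m/s²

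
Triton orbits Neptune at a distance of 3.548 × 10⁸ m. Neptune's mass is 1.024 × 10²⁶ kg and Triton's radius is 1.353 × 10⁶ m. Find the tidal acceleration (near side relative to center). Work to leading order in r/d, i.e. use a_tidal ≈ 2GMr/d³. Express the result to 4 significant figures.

4.141 × 10⁻⁴ m/s²

Δa = 2GMr/d³
   = 2 × (6.674 × 10⁻¹¹) × (1.024 × 10²⁶) × (1.353 × 10⁶) / (3.548 × 10⁸)³
   = 4.141 × 10⁻⁴ m/s²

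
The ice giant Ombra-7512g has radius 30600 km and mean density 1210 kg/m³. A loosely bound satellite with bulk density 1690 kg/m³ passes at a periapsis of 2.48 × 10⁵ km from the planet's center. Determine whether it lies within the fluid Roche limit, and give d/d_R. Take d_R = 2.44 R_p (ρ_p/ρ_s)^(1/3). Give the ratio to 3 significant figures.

outside; d/d_R ≈ 3.71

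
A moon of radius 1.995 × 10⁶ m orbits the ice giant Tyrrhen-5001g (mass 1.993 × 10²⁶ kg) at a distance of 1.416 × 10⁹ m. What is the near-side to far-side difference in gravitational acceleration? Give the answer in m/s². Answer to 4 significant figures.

3.739 × 10⁻⁵ m/s²

Near-to-far spans 2r, so the tidal difference is twice the near-to-center value: 4GMr/d³.
Δa = 4GMr/d³
   = 4 × (6.674 × 10⁻¹¹) × (1.993 × 10²⁶) × (1.995 × 10⁶) / (1.416 × 10⁹)³
   = 3.739 × 10⁻⁵ m/s²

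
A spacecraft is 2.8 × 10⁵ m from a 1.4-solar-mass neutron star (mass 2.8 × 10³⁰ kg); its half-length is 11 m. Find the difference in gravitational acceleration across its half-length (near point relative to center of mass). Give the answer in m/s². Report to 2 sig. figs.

1.9 × 10⁵ m/s²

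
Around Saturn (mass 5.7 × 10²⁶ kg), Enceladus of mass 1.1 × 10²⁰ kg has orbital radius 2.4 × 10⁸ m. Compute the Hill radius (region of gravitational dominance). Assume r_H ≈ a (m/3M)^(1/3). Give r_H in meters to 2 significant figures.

9.6 × 10⁵ m

r_H ≈ a (m/3M)^(1/3)
    = (2.4 × 10⁸) × (1.1 × 10²⁰ / (3 × 5.7 × 10²⁶))^(1/3)
    = 9.6 × 10⁵ m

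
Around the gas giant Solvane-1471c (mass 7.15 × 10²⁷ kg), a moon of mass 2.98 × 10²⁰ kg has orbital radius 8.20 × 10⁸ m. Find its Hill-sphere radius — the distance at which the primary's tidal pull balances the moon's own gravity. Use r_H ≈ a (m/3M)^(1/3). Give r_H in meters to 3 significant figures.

1.97 × 10⁶ m

r_H ≈ a (m/3M)^(1/3)
    = (8.20 × 10⁸) × (2.98 × 10²⁰ / (3 × 7.15 × 10²⁷))^(1/3)
    = 1.97 × 10⁶ m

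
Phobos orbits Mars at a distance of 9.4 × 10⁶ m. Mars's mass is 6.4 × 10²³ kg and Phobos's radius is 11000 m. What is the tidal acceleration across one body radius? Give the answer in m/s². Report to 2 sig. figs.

Δa = 2GMr/d³
   = 2 × (6.674 × 10⁻¹¹) × (6.4 × 10²³) × (11000) / (9.4 × 10⁶)³
   = 1.1 × 10⁻³ m/s²

1.1 × 10⁻³ m/s²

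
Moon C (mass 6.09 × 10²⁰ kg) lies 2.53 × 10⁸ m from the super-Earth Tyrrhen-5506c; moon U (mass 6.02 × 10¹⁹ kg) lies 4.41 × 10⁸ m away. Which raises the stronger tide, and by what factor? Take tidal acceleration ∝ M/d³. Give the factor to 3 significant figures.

Moon C, by a factor of ≈ 53.6

Compare M/d³ for the two perturbers:
Moon C: (6.09 × 10²⁰) / (2.53 × 10⁸)³ = 3.761 × 10⁻⁵
Moon U: (6.02 × 10¹⁹) / (4.41 × 10⁸)³ = 7.019 × 10⁻⁷
Ratio (larger/smaller) = 53.6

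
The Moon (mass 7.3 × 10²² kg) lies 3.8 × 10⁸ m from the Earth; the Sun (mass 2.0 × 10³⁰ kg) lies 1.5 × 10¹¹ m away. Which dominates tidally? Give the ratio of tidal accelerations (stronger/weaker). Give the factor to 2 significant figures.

The Moon, by a factor of ≈ 2.2

Tidal stretch scales as M/d³; compute that for each body.
The Moon: (7.3 × 10²²) / (3.8 × 10⁸)³ = 1.330 × 10⁻³
The Sun: (2.0 × 10³⁰) / (1.5 × 10¹¹)³ = 5.926 × 10⁻⁴
Ratio (larger/smaller) = 2.2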